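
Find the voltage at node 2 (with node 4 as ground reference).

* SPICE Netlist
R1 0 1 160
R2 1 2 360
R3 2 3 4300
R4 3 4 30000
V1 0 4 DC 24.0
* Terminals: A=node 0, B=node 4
Nodal analysis, taking node 4 as the 0 V reference.
Source V1 fixes V_0 = 24 V.
KCL at each unknown node (sum of currents leaving = 0; resistances in Ω):
  Node 1: (V_1 - 24)/160 + (V_1 - V_2)/360 = 0
  Node 2: (V_2 - V_1)/360 + (V_2 - V_3)/4300 = 0
  Node 3: (V_3 - V_2)/4300 + (V_3 - 0)/30000 = 0
Collecting terms (coefficients in siemens):
  0.009028·V_1 - 0.002778·V_2 = 0.15
  0.00301·V_2 - 0.002778·V_1 - 0.0002326·V_3 = 0
  0.0002659·V_3 - 0.0002326·V_2 = 0
Solving these 3 simultaneous equations (Gaussian elimination) gives:
  V_1 = 23.89 V, V_2 = 23.64 V, V_3 = 20.68 V
The requested potential is V_2 = 23.64 V.

Final answer: V_2 = 23.64 V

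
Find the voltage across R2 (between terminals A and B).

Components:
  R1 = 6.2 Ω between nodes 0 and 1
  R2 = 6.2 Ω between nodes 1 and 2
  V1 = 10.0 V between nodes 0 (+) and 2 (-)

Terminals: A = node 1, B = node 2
R1 and R2 are in series across V1 (node 0 → node 1 → node 2), and the output A–B is taken across R2, so this is a voltage divider.
Series current: I = V1/(R1 + R2) = 10/(6.2 + 6.2) = 10/12.4 = 0.8065 A
V_R2 = I × R2 = V1 × R2/(R1 + R2) = 10 × 6.2/12.4 = 5 V

Final answer: 5 V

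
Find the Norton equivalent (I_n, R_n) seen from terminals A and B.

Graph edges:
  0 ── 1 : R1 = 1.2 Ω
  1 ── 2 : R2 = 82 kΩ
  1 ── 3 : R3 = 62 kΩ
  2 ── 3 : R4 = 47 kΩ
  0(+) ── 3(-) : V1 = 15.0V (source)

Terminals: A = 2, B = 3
Find the Thévenin equivalent first; then I_n = V_th/R_th and R_n = R_th.
Step 1 — V_th is the open-circuit voltage V_A - V_B (nothing connected across the terminals).
Nodal analysis, taking node 3 as the 0 V reference.
Source V1 fixes V_0 = 15 V.
KCL at each unknown node (sum of currents leaving = 0; resistances in Ω):
  Node 1: (V_1 - 15)/1.2 + (V_1 - V_2)/82000 + (V_1 - 0)/62000 = 0
  Node 2: (V_2 - V_1)/82000 + (V_2 - 0)/47000 = 0
Collecting terms (coefficients in siemens):
  0.8334·V_1 - 0.0000122·V_2 = 12.5
  0.00003347·V_2 - 0.0000122·V_1 = 0
Determinant D = (0.8334)(0.00003347) - (-0.0000122)(-0.0000122) = 0.00002789
V_1 = [(12.5)(0.00003347) - (-0.0000122)(0)]/D = 15 V
V_2 = [(0.8334)(0) - (12.5)(-0.0000122)]/D = 5.465 V
V_th = V_2 - V_3 = 5.465 - 0 = 5.465 V
Step 2 — R_th: zero the source — replace V1 by a short circuit (node 3 merges into node 0) — and find the resistance seen between A (node 2) and B (node 0).
Reduce the network between node 2 (A) and node 0 (B) by series/parallel combination:
  Rp1 = R1 ‖ R3 (parallel, both between nodes 0 and 1) = 1/(1/1.2 + 1/62000) = 1.2 Ω
  Rs1 = R2 + Rp1 (series, joined only at node 1) = 82000 + 1.2 = 82000 Ω
  Rp2 = R4 ‖ Rs1 (parallel, both between nodes 0 and 2) = 1/(1/47000 + 1/82000) = 29880 Ω
R_th = 29.88 kΩ
I_n = V_th/R_th = 5.465/29880 = 0.0001829 A, and R_n = R_th = 29.88 kΩ

Final answer: I_n = 0.0001829 A, R_n = 29.88 kΩ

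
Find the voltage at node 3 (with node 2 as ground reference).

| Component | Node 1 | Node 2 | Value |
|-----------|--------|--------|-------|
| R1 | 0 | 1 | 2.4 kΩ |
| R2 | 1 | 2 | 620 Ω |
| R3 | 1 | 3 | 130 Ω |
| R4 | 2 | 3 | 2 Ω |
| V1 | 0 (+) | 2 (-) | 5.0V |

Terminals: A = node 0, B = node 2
Nodal analysis, taking node 2 as the 0 V reference.
Source V1 fixes V_0 = 5 V.
KCL at each unknown node (sum of currents leaving = 0; resistances in Ω):
  Node 1: (V_1 - 5)/2400 + (V_1 - 0)/620 + (V_1 - V_3)/130 = 0
  Node 3: (V_3 - V_1)/130 + (V_3 - 0)/2 = 0
Collecting terms (coefficients in siemens):
  0.009722·V_1 - 0.007692·V_3 = 0.002083
  0.5077·V_3 - 0.007692·V_1 = 0
Determinant D = (0.009722)(0.5077) - (-0.007692)(-0.007692) = 0.004877
V_1 = [(0.002083)(0.5077) - (-0.007692)(0)]/D = 0.2169 V
V_3 = [(0.009722)(0) - (0.002083)(-0.007692)]/D = 0.003286 V
The requested potential is V_3 = 0.003286 V.

Final answer: V_3 = 0.003286 V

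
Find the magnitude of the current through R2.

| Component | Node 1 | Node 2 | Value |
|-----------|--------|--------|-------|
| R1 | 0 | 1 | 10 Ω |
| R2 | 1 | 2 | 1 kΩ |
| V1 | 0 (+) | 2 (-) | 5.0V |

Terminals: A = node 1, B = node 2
Nodal analysis, taking node 2 as the 0 V reference.
Source V1 fixes V_0 = 5 V.
KCL at each unknown node (sum of currents leaving = 0; resistances in Ω):
  Node 1: (V_1 - 5)/10 + (V_1 - 0)/1000 = 0
Collecting terms: 0.101 × V_1 = 0.5  =>  V_1 = 4.95 V
I_R2 = (V_1 - V_2)/R2 = (4.95 - 0)/1000 = 0.00495 A
|I_R2| = 0.00495 A

Final answer: |I_R2| = 0.00495 A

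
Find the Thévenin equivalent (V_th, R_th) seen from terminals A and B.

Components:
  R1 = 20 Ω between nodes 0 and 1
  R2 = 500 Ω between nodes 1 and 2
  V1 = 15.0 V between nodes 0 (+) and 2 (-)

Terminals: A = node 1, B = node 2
Step 1 — V_th is the open-circuit voltage V_A - V_B (nothing connected across the terminals).
Nodal analysis, taking node 2 as the 0 V reference.
Source V1 fixes V_0 = 15 V.
KCL at each unknown node (sum of currents leaving = 0; resistances in Ω):
  Node 1: (V_1 - 15)/20 + (V_1 - 0)/500 = 0
Collecting terms: 0.052 × V_1 = 0.75  =>  V_1 = 14.42 V
V_th = V_1 - V_2 = 14.42 - 0 = 14.42 V
Step 2 — R_th: zero the source — replace V1 by a short circuit (node 2 merges into node 0) — and find the resistance seen between A (node 1) and B (node 0).
Reduce the network between node 1 (A) and node 0 (B) by series/parallel combination:
  Rp1 = R1 ‖ R2 (parallel, both between nodes 0 and 1) = 1/(1/20 + 1/500) = 19.23 Ω
R_th = 19.23 Ω

Final answer: V_th = 14.42 V, R_th = 19.23 Ω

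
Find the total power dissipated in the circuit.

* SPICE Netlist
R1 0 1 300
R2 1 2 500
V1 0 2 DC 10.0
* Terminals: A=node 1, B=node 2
Nodal analysis, taking node 2 as the 0 V reference.
Source V1 fixes V_0 = 10 V.
KCL at each unknown node (sum of currents leaving = 0; resistances in Ω):
  Node 1: (V_1 - 10)/300 + (V_1 - 0)/500 = 0
Collecting terms: 0.005333 × V_1 = 0.03333  =>  V_1 = 6.25 V
Power in each resistor, P = (ΔV)²/R:
  P_R1 = (10 - 6.25)²/300 = 0.04688 W
  P_R2 = (6.25 - 0)²/500 = 0.07812 W
P_total = P_R1 + P_R2 = 0.125 W

Final answer: 0.125 W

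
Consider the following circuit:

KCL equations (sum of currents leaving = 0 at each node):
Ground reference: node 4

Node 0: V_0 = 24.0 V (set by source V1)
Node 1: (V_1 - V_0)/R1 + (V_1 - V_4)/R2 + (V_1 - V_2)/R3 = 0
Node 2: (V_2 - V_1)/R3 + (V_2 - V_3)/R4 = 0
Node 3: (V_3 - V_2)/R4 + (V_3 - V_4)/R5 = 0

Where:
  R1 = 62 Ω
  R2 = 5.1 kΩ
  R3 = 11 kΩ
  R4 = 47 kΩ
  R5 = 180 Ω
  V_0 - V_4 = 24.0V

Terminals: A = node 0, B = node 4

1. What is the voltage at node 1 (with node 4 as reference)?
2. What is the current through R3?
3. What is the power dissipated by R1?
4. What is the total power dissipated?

Nodal analysis, taking node 4 as the 0 V reference.
Source V1 fixes V_0 = 24 V.
KCL at each unknown node (sum of currents leaving = 0; resistances in Ω):
  Node 1: (V_1 - 24)/62 + (V_1 - 0)/5100 + (V_1 - V_2)/11000 = 0
  Node 2: (V_2 - V_1)/11000 + (V_2 - V_3)/47000 = 0
  Node 3: (V_3 - V_2)/47000 + (V_3 - 0)/180 = 0
Collecting terms (coefficients in siemens):
  0.01642·V_1 - 0.00009091·V_2 = 0.3871
  0.0001122·V_2 - 0.00009091·V_1 - 0.00002128·V_3 = 0
  0.005577·V_3 - 0.00002128·V_2 = 0
Solving these 3 simultaneous equations (Gaussian elimination) gives:
  V_1 = 23.69 V, V_2 = 19.21 V, V_3 = 0.07328 V
Part 1:
  Read off the nodal solution: V_1 = 23.69 V
Part 2:
  I_R3 = (V_1 - V_2)/R3 = (23.69 - 19.21)/11000 = 0.0004071 A
  Magnitude: I_R3 = 0.0004071 A
Part 3:
  I_R1 = (V_0 - V_1)/R1 = (24 - 23.69)/62 = 0.005052 A
  P_R1 = I_R1² × R1 = (0.005052)² × 62 = 0.001582 W
Part 4:
  Power in each resistor, P = (ΔV)²/R:
    P_R1 = (24 - 23.69)²/62 = 0.001582 W
    P_R2 = (23.69 - 0)²/5100 = 0.11 W
    P_R3 = (23.69 - 19.21)²/11000 = 0.001823 W
    P_R4 = (19.21 - 0.07328)²/47000 = 0.00779 W
    P_R5 = (0.07328 - 0)²/180 = 0.00002984 W
  P_total = P_R1 + P_R2 + P_R3 + P_R4 + P_R5 = 0.1212 W

Final answers:
1. V_1 = 23.69 V
2. I_R3 = 0.0004071 A
3. P_R1 = 0.001582 W
4. P_total = 0.1212 W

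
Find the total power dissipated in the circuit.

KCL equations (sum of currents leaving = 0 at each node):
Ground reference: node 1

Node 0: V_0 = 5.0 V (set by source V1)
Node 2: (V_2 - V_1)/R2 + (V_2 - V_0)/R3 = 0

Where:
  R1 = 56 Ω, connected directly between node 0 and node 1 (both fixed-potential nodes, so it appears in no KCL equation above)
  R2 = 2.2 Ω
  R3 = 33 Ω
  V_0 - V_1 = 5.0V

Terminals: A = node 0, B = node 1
Nodal analysis, taking node 1 as the 0 V reference.
Source V1 fixes V_0 = 5 V.
KCL at each unknown node (sum of currents leaving = 0; resistances in Ω):
  Node 2: (V_2 - 0)/2.2 + (V_2 - 5)/33 = 0
Collecting terms: 0.4848 × V_2 = 0.1515  =>  V_2 = 0.3125 V
Power in each resistor, P = (ΔV)²/R:
  P_R1 = (5 - 0)²/56 = 0.4464 W
  P_R2 = (0 - 0.3125)²/2.2 = 0.04439 W
  P_R3 = (5 - 0.3125)²/33 = 0.6658 W
P_total = P_R1 + P_R2 + P_R3 = 1.157 W

Final answer: 1.157 W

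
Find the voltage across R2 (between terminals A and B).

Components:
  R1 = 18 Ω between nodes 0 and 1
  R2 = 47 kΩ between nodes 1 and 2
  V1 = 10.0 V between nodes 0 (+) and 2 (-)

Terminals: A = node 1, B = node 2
R1 and R2 are in series across V1 (node 0 → node 1 → node 2), and the output A–B is taken across R2, so this is a voltage divider.
Series current: I = V1/(R1 + R2) = 10/(18 + 47000) = 10/47020 = 0.0002127 A
V_R2 = I × R2 = V1 × R2/(R1 + R2) = 10 × 47000/47020 = 9.996 V

Final answer: 9.996 V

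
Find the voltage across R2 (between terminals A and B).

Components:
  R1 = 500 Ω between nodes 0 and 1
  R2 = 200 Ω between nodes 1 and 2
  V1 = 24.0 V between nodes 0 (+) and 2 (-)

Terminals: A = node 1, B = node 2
R1 and R2 are in series across V1 (node 0 → node 1 → node 2), and the output A–B is taken across R2, so this is a voltage divider.
Series current: I = V1/(R1 + R2) = 24/(500 + 200) = 24/700 = 0.03429 A
V_R2 = I × R2 = V1 × R2/(R1 + R2) = 24 × 200/700 = 6.857 V

Final answer: 6.857 V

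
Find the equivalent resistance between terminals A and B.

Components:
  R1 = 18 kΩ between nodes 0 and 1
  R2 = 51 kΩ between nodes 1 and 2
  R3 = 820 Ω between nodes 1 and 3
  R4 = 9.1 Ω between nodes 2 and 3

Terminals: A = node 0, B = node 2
Reduce the network between node 0 (A) and node 2 (B) by series/parallel combination:
  Rs1 = R3 + R4 (series, joined only at node 3) = 820 + 9.1 = 829.1 Ω
  Rp1 = R2 ‖ Rs1 (parallel, both between nodes 1 and 2) = 1/(1/51000 + 1/829.1) = 815.8 Ω
  Rs2 = R1 + Rp1 (series, joined only at node 1) = 18000 + 815.8 = 18820 Ω
R_eq = 18.82 kΩ

Final answer: 18.82 kΩ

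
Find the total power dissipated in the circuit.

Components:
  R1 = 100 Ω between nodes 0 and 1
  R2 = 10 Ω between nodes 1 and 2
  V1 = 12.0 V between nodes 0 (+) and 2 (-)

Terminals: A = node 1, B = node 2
Nodal analysis, taking node 2 as the 0 V reference.
Source V1 fixes V_0 = 12 V.
KCL at each unknown node (sum of currents leaving = 0; resistances in Ω):
  Node 1: (V_1 - 12)/100 + (V_1 - 0)/10 = 0
Collecting terms: 0.11 × V_1 = 0.12  =>  V_1 = 1.091 V
Power in each resistor, P = (ΔV)²/R:
  P_R1 = (12 - 1.091)²/100 = 1.19 W
  P_R2 = (1.091 - 0)²/10 = 0.119 W
P_total = P_R1 + P_R2 = 1.309 W

Final answer: 1.309 W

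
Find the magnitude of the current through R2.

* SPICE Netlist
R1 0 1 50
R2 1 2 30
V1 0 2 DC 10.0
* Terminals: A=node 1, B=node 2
Nodal analysis, taking node 2 as the 0 V reference.
Source V1 fixes V_0 = 10 V.
KCL at each unknown node (sum of currents leaving = 0; resistances in Ω):
  Node 1: (V_1 - 10)/50 + (V_1 - 0)/30 = 0
Collecting terms: 0.05333 × V_1 = 0.2  =>  V_1 = 3.75 V
I_R2 = (V_1 - V_2)/R2 = (3.75 - 0)/30 = 0.125 A
|I_R2| = 0.125 A

Final answer: |I_R2| = 0.125 A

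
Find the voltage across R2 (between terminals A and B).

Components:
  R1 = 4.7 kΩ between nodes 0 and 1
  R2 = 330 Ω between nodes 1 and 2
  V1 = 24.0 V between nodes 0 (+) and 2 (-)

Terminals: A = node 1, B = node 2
R1 and R2 are in series across V1 (node 0 → node 1 → node 2), and the output A–B is taken across R2, so this is a voltage divider.
Series current: I = V1/(R1 + R2) = 24/(4700 + 330) = 24/5030 = 0.004771 A
V_R2 = I × R2 = V1 × R2/(R1 + R2) = 24 × 330/5030 = 1.575 V

Final answer: 1.575 V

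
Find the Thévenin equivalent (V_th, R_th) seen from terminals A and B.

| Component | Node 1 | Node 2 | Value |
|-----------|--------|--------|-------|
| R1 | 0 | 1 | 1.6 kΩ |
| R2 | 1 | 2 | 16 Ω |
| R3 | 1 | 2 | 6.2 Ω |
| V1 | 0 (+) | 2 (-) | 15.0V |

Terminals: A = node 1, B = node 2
Step 1 — V_th is the open-circuit voltage V_A - V_B (nothing connected across the terminals).
Nodal analysis, taking node 2 as the 0 V reference.
Source V1 fixes V_0 = 15 V.
KCL at each unknown node (sum of currents leaving = 0; resistances in Ω):
  Node 1: (V_1 - 15)/1600 + (V_1 - 0)/16 + (V_1 - 0)/6.2 = 0
Collecting terms: 0.2244 × V_1 = 0.009375  =>  V_1 = 0.04178 V
V_th = V_1 - V_2 = 0.04178 - 0 = 0.04178 V
Step 2 — R_th: zero the source — replace V1 by a short circuit (node 2 merges into node 0) — and find the resistance seen between A (node 1) and B (node 0).
Reduce the network between node 1 (A) and node 0 (B) by series/parallel combination:
  Rp1 = R1 ‖ R2 ‖ R3 (parallel, all between nodes 0 and 1) = 1/(1/1600 + 1/16 + 1/6.2) = 4.456 Ω
R_th = 4.456 Ω

Final answer: V_th = 0.04178 V, R_th = 4.456 Ω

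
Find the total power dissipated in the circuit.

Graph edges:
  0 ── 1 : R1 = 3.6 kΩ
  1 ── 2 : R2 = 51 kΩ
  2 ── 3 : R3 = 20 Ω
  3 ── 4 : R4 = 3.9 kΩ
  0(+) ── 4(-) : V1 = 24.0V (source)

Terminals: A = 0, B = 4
Nodal analysis, taking node 4 as the 0 V reference.
Source V1 fixes V_0 = 24 V.
KCL at each unknown node (sum of currents leaving = 0; resistances in Ω):
  Node 1: (V_1 - 24)/3600 + (V_1 - V_2)/51000 = 0
  Node 2: (V_2 - V_1)/51000 + (V_2 - V_3)/20 = 0
  Node 3: (V_3 - V_2)/20 + (V_3 - 0)/3900 = 0
Collecting terms (coefficients in siemens):
  0.0002974·V_1 - 0.00001961·V_2 = 0.006667
  0.05002·V_2 - 0.00001961·V_1 - 0.05·V_3 = 0
  0.05026·V_3 - 0.05·V_2 = 0
Solving these 3 simultaneous equations (Gaussian elimination) gives:
  V_1 = 22.52 V, V_2 = 1.608 V, V_3 = 1.599 V
Power in each resistor, P = (ΔV)²/R:
  P_R1 = (24 - 22.52)²/3600 = 0.0006055 W
  P_R2 = (22.52 - 1.608)²/51000 = 0.008578 W
  P_R3 = (1.608 - 1.599)²/20 = 0.000003364 W
  P_R4 = (1.599 - 0)²/3900 = 0.000656 W
P_total = P_R1 + P_R2 + P_R3 + P_R4 = 0.009843 W

Final answer: 0.009843 W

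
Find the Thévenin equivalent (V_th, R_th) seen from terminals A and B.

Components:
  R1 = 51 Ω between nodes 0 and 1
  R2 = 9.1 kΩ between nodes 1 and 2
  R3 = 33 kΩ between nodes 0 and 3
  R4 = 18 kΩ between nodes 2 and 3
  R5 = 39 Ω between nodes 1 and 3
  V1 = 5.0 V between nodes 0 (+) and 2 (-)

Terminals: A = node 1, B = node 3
Step 1 — V_th is the open-circuit voltage V_A - V_B (nothing connected across the terminals).
Nodal analysis, taking node 2 as the 0 V reference.
Source V1 fixes V_0 = 5 V.
KCL at each unknown node (sum of currents leaving = 0; resistances in Ω):
  Node 1: (V_1 - 5)/51 + (V_1 - 0)/9100 + (V_1 - V_3)/39 = 0
  Node 3: (V_3 - 5)/33000 + (V_3 - 0)/18000 + (V_3 - V_1)/39 = 0
Collecting terms (coefficients in siemens):
  0.04536·V_1 - 0.02564·V_3 = 0.09804
  0.02573·V_3 - 0.02564·V_1 = 0.0001515
Determinant D = (0.04536)(0.02573) - (-0.02564)(-0.02564) = 0.0005095
V_1 = [(0.09804)(0.02573) - (-0.02564)(0.0001515)]/D = 4.958 V
V_3 = [(0.04536)(0.0001515) - (0.09804)(-0.02564)]/D = 4.948 V
V_th = V_1 - V_3 = 4.958 - 4.948 = 0.01066 V
Step 2 — R_th: zero the source — replace V1 by a short circuit (node 2 merges into node 0) — and find the resistance seen between A (node 1) and B (node 3).
Reduce the network between node 1 (A) and node 3 (B) by series/parallel combination:
  Rp1 = R1 ‖ R2 (parallel, both between nodes 0 and 1) = 1/(1/51 + 1/9100) = 50.72 Ω
  Rp2 = R3 ‖ R4 (parallel, both between nodes 0 and 3) = 1/(1/33000 + 1/18000) = 11650 Ω
  Rs1 = Rp1 + Rp2 (series, joined only at node 0) = 50.72 + 11650 = 11700 Ω
  Rp3 = R5 ‖ Rs1 (parallel, both between nodes 1 and 3) = 1/(1/39 + 1/11700) = 38.87 Ω
R_th = 38.87 Ω

Final answer: V_th = 0.01066 V, R_th = 38.87 Ω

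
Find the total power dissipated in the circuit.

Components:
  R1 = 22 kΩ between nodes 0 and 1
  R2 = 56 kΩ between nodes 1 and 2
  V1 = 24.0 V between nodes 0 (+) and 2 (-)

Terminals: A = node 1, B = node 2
Nodal analysis, taking node 2 as the 0 V reference.
Source V1 fixes V_0 = 24 V.
KCL at each unknown node (sum of currents leaving = 0; resistances in Ω):
  Node 1: (V_1 - 24)/22000 + (V_1 - 0)/56000 = 0
Collecting terms: 0.00006331 × V_1 = 0.001091  =>  V_1 = 17.23 V
Power in each resistor, P = (ΔV)²/R:
  P_R1 = (24 - 17.23)²/22000 = 0.002083 W
  P_R2 = (17.23 - 0)²/56000 = 0.005302 W
P_total = P_R1 + P_R2 = 0.007385 W

Final answer: 0.007385 W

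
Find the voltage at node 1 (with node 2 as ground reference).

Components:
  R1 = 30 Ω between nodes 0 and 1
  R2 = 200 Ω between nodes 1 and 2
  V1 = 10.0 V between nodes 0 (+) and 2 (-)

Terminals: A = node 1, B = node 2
Nodal analysis, taking node 2 as the 0 V reference.
Source V1 fixes V_0 = 10 V.
KCL at each unknown node (sum of currents leaving = 0; resistances in Ω):
  Node 1: (V_1 - 10)/30 + (V_1 - 0)/200 = 0
Collecting terms: 0.03833 × V_1 = 0.3333  =>  V_1 = 8.696 V
The requested potential is V_1 = 8.696 V.

Final answer: V_1 = 8.696 V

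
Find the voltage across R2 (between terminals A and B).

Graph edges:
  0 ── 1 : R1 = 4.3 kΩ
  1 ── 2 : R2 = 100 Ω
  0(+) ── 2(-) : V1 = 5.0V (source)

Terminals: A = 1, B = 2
R1 and R2 are in series across V1 (node 0 → node 1 → node 2), and the output A–B is taken across R2, so this is a voltage divider.
Series current: I = V1/(R1 + R2) = 5/(4300 + 100) = 5/4400 = 0.001136 A
V_R2 = I × R2 = V1 × R2/(R1 + R2) = 5 × 100/4400 = 0.1136 V

Final answer: 0.1136 V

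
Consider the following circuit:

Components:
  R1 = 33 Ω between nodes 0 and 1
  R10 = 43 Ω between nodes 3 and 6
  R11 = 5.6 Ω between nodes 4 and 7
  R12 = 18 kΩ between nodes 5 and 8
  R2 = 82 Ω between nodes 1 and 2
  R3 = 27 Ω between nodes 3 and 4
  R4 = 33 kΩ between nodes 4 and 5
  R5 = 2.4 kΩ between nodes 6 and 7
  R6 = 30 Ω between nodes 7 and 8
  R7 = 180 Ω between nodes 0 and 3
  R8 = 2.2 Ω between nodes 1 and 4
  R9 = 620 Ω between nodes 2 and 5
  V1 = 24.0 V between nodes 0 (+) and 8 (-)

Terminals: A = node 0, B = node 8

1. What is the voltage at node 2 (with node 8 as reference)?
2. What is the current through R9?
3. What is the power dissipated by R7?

Nodal analysis, taking node 8 as the 0 V reference.
Source V1 fixes V_0 = 24 V.
KCL at each unknown node (sum of currents leaving = 0; resistances in Ω):
  Node 1: (V_1 - 24)/33 + (V_1 - V_2)/82 + (V_1 - V_4)/2.2 = 0
  Node 2: (V_2 - V_1)/82 + (V_2 - V_5)/620 = 0
  Node 3: (V_3 - V_4)/27 + (V_3 - 24)/180 + (V_3 - V_6)/43 = 0
  Node 4: (V_4 - V_3)/27 + (V_4 - V_5)/33000 + (V_4 - V_1)/2.2 + (V_4 - V_7)/5.6 = 0
  Node 5: (V_5 - V_4)/33000 + (V_5 - V_2)/620 + (V_5 - 0)/18000 = 0
  Node 6: (V_6 - V_7)/2400 + (V_6 - V_3)/43 = 0
  Node 7: (V_7 - V_6)/2400 + (V_7 - 0)/30 + (V_7 - V_4)/5.6 = 0
Collecting terms (coefficients in siemens):
  0.497·V_1 - 0.0122·V_2 - 0.4545·V_4 = 0.7273
  0.01381·V_2 - 0.0122·V_1 - 0.001613·V_5 = 0
  0.06585·V_3 - 0.03704·V_4 - 0.02326·V_6 = 0.1333
  0.6702·V_4 - 0.4545·V_1 - 0.03704·V_3 - 0.0000303·V_5 - 0.1786·V_7 = 0
  0.001699·V_5 - 0.001613·V_2 - 0.0000303·V_4 = 0
  0.02367·V_6 - 0.02326·V_3 - 0.0004167·V_7 = 0
  0.2123·V_7 - 0.1786·V_4 - 0.0004167·V_6 = 0
Solving these 7 simultaneous equations (Gaussian elimination) gives:
  V_1 = 13.68 V, V_2 = 13.62 V, V_3 = 14.4 V, V_4 = 13 V
  V_5 = 13.17 V, V_6 = 14.34 V, V_7 = 10.96 V
Part 1:
  Read off the nodal solution: V_2 = 13.62 V
Part 2:
  I_R9 = (V_2 - V_5)/R9 = (13.62 - 13.17)/620 = 0.0007365 A
  Magnitude: I_R9 = 0.0007365 A
Part 3:
  I_R7 = (V_0 - V_3)/R7 = (24 - 14.4)/180 = 0.05334 A
  P_R7 = I_R7² × R7 = (0.05334)² × 180 = 0.5122 W

Final answers:
1. V_2 = 13.62 V
2. I_R9 = 0.0007365 A
3. P_R7 = 0.5122 W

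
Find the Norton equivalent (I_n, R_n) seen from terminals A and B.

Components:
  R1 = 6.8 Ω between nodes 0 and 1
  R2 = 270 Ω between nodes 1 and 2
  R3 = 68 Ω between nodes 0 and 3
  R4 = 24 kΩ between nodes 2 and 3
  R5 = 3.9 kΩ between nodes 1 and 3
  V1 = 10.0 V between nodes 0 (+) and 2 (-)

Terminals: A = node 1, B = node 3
Find the Thévenin equivalent first; then I_n = V_th/R_th and R_n = R_th.
Step 1 — V_th is the open-circuit voltage V_A - V_B (nothing connected across the terminals).
Nodal analysis, taking node 2 as the 0 V reference.
Source V1 fixes V_0 = 10 V.
KCL at each unknown node (sum of currents leaving = 0; resistances in Ω):
  Node 1: (V_1 - 10)/6.8 + (V_1 - 0)/270 + (V_1 - V_3)/3900 = 0
  Node 3: (V_3 - 10)/68 + (V_3 - 0)/24000 + (V_3 - V_1)/3900 = 0
Collecting terms (coefficients in siemens):
  0.151·V_1 - 0.0002564·V_3 = 1.471
  0.015·V_3 - 0.0002564·V_1 = 0.1471
Determinant D = (0.151)(0.015) - (-0.0002564)(-0.0002564) = 0.002266
V_1 = [(1.471)(0.015) - (-0.0002564)(0.1471)]/D = 9.755 V
V_3 = [(0.151)(0.1471) - (1.471)(-0.0002564)]/D = 9.968 V
V_th = V_1 - V_3 = 9.755 - 9.968 = -0.2133 V
Step 2 — R_th: zero the source — replace V1 by a short circuit (node 2 merges into node 0) — and find the resistance seen between A (node 1) and B (node 3).
Reduce the network between node 1 (A) and node 3 (B) by series/parallel combination:
  Rp1 = R1 ‖ R2 (parallel, both between nodes 0 and 1) = 1/(1/6.8 + 1/270) = 6.633 Ω
  Rp2 = R3 ‖ R4 (parallel, both between nodes 0 and 3) = 1/(1/68 + 1/24000) = 67.81 Ω
  Rs1 = Rp1 + Rp2 (series, joined only at node 0) = 6.633 + 67.81 = 74.44 Ω
  Rp3 = R5 ‖ Rs1 (parallel, both between nodes 1 and 3) = 1/(1/3900 + 1/74.44) = 73.05 Ω
R_th = 73.05 Ω
I_n = V_th/R_th = -0.2133/73.05 = -0.002921 A, and R_n = R_th = 73.05 Ω

Final answer: I_n = -0.002921 A, R_n = 73.05 Ω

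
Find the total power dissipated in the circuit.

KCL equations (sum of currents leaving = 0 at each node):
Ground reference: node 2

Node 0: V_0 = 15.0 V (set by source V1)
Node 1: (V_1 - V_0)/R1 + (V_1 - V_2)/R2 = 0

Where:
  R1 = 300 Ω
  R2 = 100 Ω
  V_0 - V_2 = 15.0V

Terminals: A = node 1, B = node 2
Nodal analysis, taking node 2 as the 0 V reference.
Source V1 fixes V_0 = 15 V.
KCL at each unknown node (sum of currents leaving = 0; resistances in Ω):
  Node 1: (V_1 - 15)/300 + (V_1 - 0)/100 = 0
Collecting terms: 0.01333 × V_1 = 0.05  =>  V_1 = 3.75 V
Power in each resistor, P = (ΔV)²/R:
  P_R1 = (15 - 3.75)²/300 = 0.4219 W
  P_R2 = (3.75 - 0)²/100 = 0.1406 W
P_total = P_R1 + P_R2 = 0.5625 W

Final answer: 0.5625 W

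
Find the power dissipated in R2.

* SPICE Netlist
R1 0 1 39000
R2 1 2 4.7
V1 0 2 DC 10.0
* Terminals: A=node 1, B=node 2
Nodal analysis, taking node 2 as the 0 V reference.
Source V1 fixes V_0 = 10 V.
KCL at each unknown node (sum of currents leaving = 0; resistances in Ω):
  Node 1: (V_1 - 10)/39000 + (V_1 - 0)/4.7 = 0
Collecting terms: 0.2128 × V_1 = 0.0002564  =>  V_1 = 0.001205 V
I_R2 = (V_1 - V_2)/R2 = (0.001205 - 0)/4.7 = 0.0002564 A
P_R2 = I_R2² × R2 = (0.0002564)² × 4.7 = 0.0000003089 W

Final answer: 3.089e-07 W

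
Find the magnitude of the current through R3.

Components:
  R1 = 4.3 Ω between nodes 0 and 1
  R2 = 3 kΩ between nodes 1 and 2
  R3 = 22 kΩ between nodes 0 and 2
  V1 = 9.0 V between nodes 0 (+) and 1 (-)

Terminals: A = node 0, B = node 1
Nodal analysis, taking node 1 as the 0 V reference.
Source V1 fixes V_0 = 9 V.
KCL at each unknown node (sum of currents leaving = 0; resistances in Ω):
  Node 2: (V_2 - 0)/3000 + (V_2 - 9)/22000 = 0
Collecting terms: 0.0003788 × V_2 = 0.0004091  =>  V_2 = 1.08 V
I_R3 = (V_0 - V_2)/R3 = (9 - 1.08)/22000 = 0.00036 A
|I_R3| = 0.00036 A

Final answer: |I_R3| = 0.00036 A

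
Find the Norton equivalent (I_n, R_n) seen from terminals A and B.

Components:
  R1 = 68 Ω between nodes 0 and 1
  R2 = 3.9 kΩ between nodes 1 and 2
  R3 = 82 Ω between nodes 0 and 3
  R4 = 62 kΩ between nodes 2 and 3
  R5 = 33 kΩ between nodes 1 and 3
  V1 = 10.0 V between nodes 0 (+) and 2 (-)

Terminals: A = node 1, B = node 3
Find the Thévenin equivalent first; then I_n = V_th/R_th and R_n = R_th.
Step 1 — V_th is the open-circuit voltage V_A - V_B (nothing connected across the terminals).
Nodal analysis, taking node 2 as the 0 V reference.
Source V1 fixes V_0 = 10 V.
KCL at each unknown node (sum of currents leaving = 0; resistances in Ω):
  Node 1: (V_1 - 10)/68 + (V_1 - 0)/3900 + (V_1 - V_3)/33000 = 0
  Node 3: (V_3 - 10)/82 + (V_3 - 0)/62000 + (V_3 - V_1)/33000 = 0
Collecting terms (coefficients in siemens):
  0.01499·V_1 - 0.0000303·V_3 = 0.1471
  0.01224·V_3 - 0.0000303·V_1 = 0.122
Determinant D = (0.01499)(0.01224) - (-0.0000303)(-0.0000303) = 0.0001835
V_1 = [(0.1471)(0.01224) - (-0.0000303)(0.122)]/D = 9.829 V
V_3 = [(0.01499)(0.122) - (0.1471)(-0.0000303)]/D = 9.986 V
V_th = V_1 - V_3 = 9.829 - 9.986 = -0.1575 V
Step 2 — R_th: zero the source — replace V1 by a short circuit (node 2 merges into node 0) — and find the resistance seen between A (node 1) and B (node 3).
Reduce the network between node 1 (A) and node 3 (B) by series/parallel combination:
  Rp1 = R1 ‖ R2 (parallel, both between nodes 0 and 1) = 1/(1/68 + 1/3900) = 66.83 Ω
  Rp2 = R3 ‖ R4 (parallel, both between nodes 0 and 3) = 1/(1/82 + 1/62000) = 81.89 Ω
  Rs1 = Rp1 + Rp2 (series, joined only at node 0) = 66.83 + 81.89 = 148.7 Ω
  Rp3 = R5 ‖ Rs1 (parallel, both between nodes 1 and 3) = 1/(1/33000 + 1/148.7) = 148.1 Ω
R_th = 148.1 Ω
I_n = V_th/R_th = -0.1575/148.1 = -0.001063 A, and R_n = R_th = 148.1 Ω

Final answer: I_n = -0.001063 A, R_n = 148.1 Ω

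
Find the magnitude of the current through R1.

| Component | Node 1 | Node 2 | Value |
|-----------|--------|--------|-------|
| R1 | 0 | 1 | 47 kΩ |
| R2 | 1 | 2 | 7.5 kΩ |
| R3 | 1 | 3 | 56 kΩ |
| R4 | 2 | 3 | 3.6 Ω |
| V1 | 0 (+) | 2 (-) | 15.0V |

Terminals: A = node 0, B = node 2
Nodal analysis, taking node 2 as the 0 V reference.
Source V1 fixes V_0 = 15 V.
KCL at each unknown node (sum of currents leaving = 0; resistances in Ω):
  Node 1: (V_1 - 15)/47000 + (V_1 - 0)/7500 + (V_1 - V_3)/56000 = 0
  Node 3: (V_3 - V_1)/56000 + (V_3 - 0)/3.6 = 0
Collecting terms (coefficients in siemens):
  0.0001725·V_1 - 0.00001786·V_3 = 0.0003191
  0.2778·V_3 - 0.00001786·V_1 = 0
Determinant D = (0.0001725)(0.2778) - (-0.00001786)(-0.00001786) = 0.00004791
V_1 = [(0.0003191)(0.2778) - (-0.00001786)(0)]/D = 1.851 V
V_3 = [(0.0001725)(0) - (0.0003191)(-0.00001786)]/D = 0.000119 V
I_R1 = (V_0 - V_1)/R1 = (15 - 1.851)/47000 = 0.0002798 A
|I_R1| = 0.0002798 A

Final answer: |I_R1| = 0.0002798 A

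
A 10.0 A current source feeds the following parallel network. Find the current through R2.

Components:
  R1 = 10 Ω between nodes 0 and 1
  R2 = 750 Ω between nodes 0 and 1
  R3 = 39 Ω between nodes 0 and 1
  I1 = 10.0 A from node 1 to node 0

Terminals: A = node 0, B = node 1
All resistors sit directly between nodes 0 and 1, so they are in parallel and share one voltage V; the full source current 10 A splits among them.
1/R_par = 1/10 + 1/750 + 1/39 = 0.127 S  =>  R_par = 7.876 Ω
V = I × R_par = 10 × 7.876 = 78.76 V
I_R2 = V/R2 = 78.76/750 = 0.105 A

Final answer: 0.105 A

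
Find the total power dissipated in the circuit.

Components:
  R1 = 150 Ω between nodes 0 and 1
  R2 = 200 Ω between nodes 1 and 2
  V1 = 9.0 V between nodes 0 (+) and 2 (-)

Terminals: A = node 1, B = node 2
Nodal analysis, taking node 2 as the 0 V reference.
Source V1 fixes V_0 = 9 V.
KCL at each unknown node (sum of currents leaving = 0; resistances in Ω):
  Node 1: (V_1 - 9)/150 + (V_1 - 0)/200 = 0
Collecting terms: 0.01167 × V_1 = 0.06  =>  V_1 = 5.143 V
Power in each resistor, P = (ΔV)²/R:
  P_R1 = (9 - 5.143)²/150 = 0.09918 W
  P_R2 = (5.143 - 0)²/200 = 0.1322 W
P_total = P_R1 + P_R2 = 0.2314 W

Final answer: 0.2314 W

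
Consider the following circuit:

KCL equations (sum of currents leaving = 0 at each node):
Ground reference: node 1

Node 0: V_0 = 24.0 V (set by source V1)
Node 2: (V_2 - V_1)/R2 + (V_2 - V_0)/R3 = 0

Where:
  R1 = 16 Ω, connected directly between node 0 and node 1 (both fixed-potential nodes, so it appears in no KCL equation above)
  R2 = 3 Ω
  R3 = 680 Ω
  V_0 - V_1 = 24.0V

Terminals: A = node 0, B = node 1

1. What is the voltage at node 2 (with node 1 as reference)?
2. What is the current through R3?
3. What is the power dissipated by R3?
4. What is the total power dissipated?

Nodal analysis, taking node 1 as the 0 V reference.
Source V1 fixes V_0 = 24 V.
KCL at each unknown node (sum of currents leaving = 0; resistances in Ω):
  Node 2: (V_2 - 0)/3 + (V_2 - 24)/680 = 0
Collecting terms: 0.3348 × V_2 = 0.03529  =>  V_2 = 0.1054 V
Part 1:
  Read off the nodal solution: V_2 = 0.1054 V
Part 2:
  I_R3 = (V_0 - V_2)/R3 = (24 - 0.1054)/680 = 0.03514 A
  Magnitude: I_R3 = 0.03514 A
Part 3:
  I_R3 = (V_0 - V_2)/R3 = (24 - 0.1054)/680 = 0.03514 A
  P_R3 = I_R3² × R3 = (0.03514)² × 680 = 0.8396 W
Part 4:
  Power in each resistor, P = (ΔV)²/R:
    P_R1 = (24 - 0)²/16 = 36 W
    P_R2 = (0 - 0.1054)²/3 = 0.003704 W
    P_R3 = (24 - 0.1054)²/680 = 0.8396 W
  P_total = P_R1 + P_R2 + P_R3 = 36.84 W

Final answers:
1. V_2 = 0.1054 V
2. I_R3 = 0.03514 A
3. P_R3 = 0.8396 W
4. P_total = 36.84 W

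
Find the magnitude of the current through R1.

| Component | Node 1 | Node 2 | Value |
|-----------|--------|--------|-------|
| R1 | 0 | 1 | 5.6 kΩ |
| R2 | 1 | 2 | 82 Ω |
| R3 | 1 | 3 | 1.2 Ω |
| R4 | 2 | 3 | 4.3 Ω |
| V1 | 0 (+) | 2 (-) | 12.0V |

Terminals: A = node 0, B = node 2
Nodal analysis, taking node 2 as the 0 V reference.
Source V1 fixes V_0 = 12 V.
KCL at each unknown node (sum of currents leaving = 0; resistances in Ω):
  Node 1: (V_1 - 12)/5600 + (V_1 - 0)/82 + (V_1 - V_3)/1.2 = 0
  Node 3: (V_3 - V_1)/1.2 + (V_3 - 0)/4.3 = 0
Collecting terms (coefficients in siemens):
  0.8457·V_1 - 0.8333·V_3 = 0.002143
  1.066·V_3 - 0.8333·V_1 = 0
Determinant D = (0.8457)(1.066) - (-0.8333)(-0.8333) = 0.207
V_1 = [(0.002143)(1.066) - (-0.8333)(0)]/D = 0.01103 V
V_3 = [(0.8457)(0) - (0.002143)(-0.8333)]/D = 0.008627 V
I_R1 = (V_0 - V_1)/R1 = (12 - 0.01103)/5600 = 0.002141 A
|I_R1| = 0.002141 A

Final answer: |I_R1| = 0.002141 A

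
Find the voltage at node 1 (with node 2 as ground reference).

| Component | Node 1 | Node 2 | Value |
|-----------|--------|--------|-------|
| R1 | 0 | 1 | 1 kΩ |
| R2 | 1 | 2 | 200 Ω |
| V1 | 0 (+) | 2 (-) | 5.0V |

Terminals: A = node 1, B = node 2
Nodal analysis, taking node 2 as the 0 V reference.
Source V1 fixes V_0 = 5 V.
KCL at each unknown node (sum of currents leaving = 0; resistances in Ω):
  Node 1: (V_1 - 5)/1000 + (V_1 - 0)/200 = 0
Collecting terms: 0.006 × V_1 = 0.005  =>  V_1 = 0.8333 V
The requested potential is V_1 = 0.8333 V.

Final answer: V_1 = 0.8333 V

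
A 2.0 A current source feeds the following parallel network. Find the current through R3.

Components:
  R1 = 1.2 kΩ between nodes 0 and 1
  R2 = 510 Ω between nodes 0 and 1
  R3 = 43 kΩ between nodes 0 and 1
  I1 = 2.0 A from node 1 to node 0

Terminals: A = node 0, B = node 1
All resistors sit directly between nodes 0 and 1, so they are in parallel and share one voltage V; the full source current 2 A splits among them.
1/R_par = 1/1200 + 1/510 + 1/43000 = 0.002817 S  =>  R_par = 354.9 Ω
V = I × R_par = 2 × 354.9 = 709.9 V
I_R3 = V/R3 = 709.9/43000 = 0.01651 A

Final answer: 0.01651 A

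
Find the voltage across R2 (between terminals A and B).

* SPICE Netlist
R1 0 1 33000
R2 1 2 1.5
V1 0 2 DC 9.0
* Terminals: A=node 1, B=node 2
R1 and R2 are in series across V1 (node 0 → node 1 → node 2), and the output A–B is taken across R2, so this is a voltage divider.
Series current: I = V1/(R1 + R2) = 9/(33000 + 1.5) = 9/33000 = 0.0002727 A
V_R2 = I × R2 = V1 × R2/(R1 + R2) = 9 × 1.5/33000 = 0.0004091 V

Final answer: 0.0004091 V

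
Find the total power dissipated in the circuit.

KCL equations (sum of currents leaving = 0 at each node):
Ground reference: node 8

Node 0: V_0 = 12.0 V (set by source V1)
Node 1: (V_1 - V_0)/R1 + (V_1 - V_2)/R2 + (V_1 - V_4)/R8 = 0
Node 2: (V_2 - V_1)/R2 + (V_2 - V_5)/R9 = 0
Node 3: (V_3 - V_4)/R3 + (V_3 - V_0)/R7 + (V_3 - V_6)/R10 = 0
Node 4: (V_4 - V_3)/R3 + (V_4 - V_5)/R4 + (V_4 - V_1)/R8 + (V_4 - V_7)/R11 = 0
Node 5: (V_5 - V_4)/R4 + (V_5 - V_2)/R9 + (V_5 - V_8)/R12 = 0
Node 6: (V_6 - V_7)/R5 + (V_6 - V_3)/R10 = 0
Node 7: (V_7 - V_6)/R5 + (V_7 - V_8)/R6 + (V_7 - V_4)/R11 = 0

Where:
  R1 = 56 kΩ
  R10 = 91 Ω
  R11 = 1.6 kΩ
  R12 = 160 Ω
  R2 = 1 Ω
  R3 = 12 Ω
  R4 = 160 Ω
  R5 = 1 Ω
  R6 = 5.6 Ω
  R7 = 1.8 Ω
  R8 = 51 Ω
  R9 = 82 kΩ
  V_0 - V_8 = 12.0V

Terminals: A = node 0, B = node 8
Nodal analysis, taking node 8 as the 0 V reference.
Source V1 fixes V_0 = 12 V.
KCL at each unknown node (sum of currents leaving = 0; resistances in Ω):
  Node 1: (V_1 - 12)/56000 + (V_1 - V_2)/1 + (V_1 - V_4)/51 = 0
  Node 2: (V_2 - V_1)/1 + (V_2 - V_5)/82000 = 0
  Node 3: (V_3 - V_4)/12 + (V_3 - 12)/1.8 + (V_3 - V_6)/91 = 0
  Node 4: (V_4 - V_3)/12 + (V_4 - V_5)/160 + (V_4 - V_1)/51 + (V_4 - V_7)/1600 = 0
  Node 5: (V_5 - V_4)/160 + (V_5 - V_2)/82000 + (V_5 - 0)/160 = 0
  Node 6: (V_6 - V_7)/1 + (V_6 - V_3)/91 = 0
  Node 7: (V_7 - V_6)/1 + (V_7 - 0)/5.6 + (V_7 - V_4)/1600 = 0
Collecting terms (coefficients in siemens):
  1.02·V_1 - 1·V_2 - 0.01961·V_4 = 0.0002143
  1·V_2 - 1·V_1 - 0.0000122·V_5 = 0
  0.6499·V_3 - 0.08333·V_4 - 0.01099·V_6 = 6.667
  0.1098·V_4 - 0.01961·V_1 - 0.08333·V_3 - 0.00625·V_5 - 0.000625·V_7 = 0
  0.01251·V_5 - 0.0000122·V_2 - 0.00625·V_4 = 0
  1.011·V_6 - 0.01099·V_3 - 1·V_7 = 0
  1.179·V_7 - 0.000625·V_4 - 1·V_6 = 0
Solving these 7 simultaneous equations (Gaussian elimination) gives:
  V_1 = 11.21 V, V_2 = 11.21 V, V_3 = 11.71 V, V_4 = 11.21 V
  V_5 = 5.611 V, V_6 = 0.8261 V, V_7 = 0.7065 V
Power in each resistor, P = (ΔV)²/R:
  P_R1 = (12 - 11.21)²/56000 = 0.00001121 W
  P_R2 = (11.21 - 11.21)²/1 = 0.000000004659 W
  P_R3 = (11.71 - 11.21)²/12 = 0.02078 W
  P_R4 = (11.21 - 5.611)²/160 = 0.196 W
  P_R5 = (0.8261 - 0.7065)²/1 = 0.0143 W
  P_R6 = (0.7065 - 0)²/5.6 = 0.08914 W
  P_R7 = (12 - 11.71)²/1.8 = 0.04678 W
  P_R8 = (11.21 - 11.21)²/51 = 0.0000001493 W
  P_R9 = (11.21 - 5.611)²/82000 = 0.000382 W
  P_R10 = (11.71 - 0.8261)²/91 = 1.302 W
  P_R11 = (11.21 - 0.7065)²/1600 = 0.06896 W
  P_R12 = (5.611 - 0)²/160 = 0.1967 W
P_total = P_R1 + P_R2 + P_R3 + P_R4 + P_R5 + P_R6 + P_R7 + P_R8 + P_R9 + P_R10 + P_R11 + P_R12 = 1.935 W

Final answer: 1.935 W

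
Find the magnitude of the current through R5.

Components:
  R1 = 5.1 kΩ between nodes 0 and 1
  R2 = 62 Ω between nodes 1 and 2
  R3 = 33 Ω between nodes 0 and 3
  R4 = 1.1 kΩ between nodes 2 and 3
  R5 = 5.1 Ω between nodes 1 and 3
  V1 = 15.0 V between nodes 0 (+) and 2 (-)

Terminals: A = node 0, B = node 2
Nodal analysis, taking node 2 as the 0 V reference.
Source V1 fixes V_0 = 15 V.
KCL at each unknown node (sum of currents leaving = 0; resistances in Ω):
  Node 1: (V_1 - 15)/5100 + (V_1 - 0)/62 + (V_1 - V_3)/5.1 = 0
  Node 3: (V_3 - 15)/33 + (V_3 - 0)/1100 + (V_3 - V_1)/5.1 = 0
Collecting terms (coefficients in siemens):
  0.2124·V_1 - 0.1961·V_3 = 0.002941
  0.2273·V_3 - 0.1961·V_1 = 0.4545
Determinant D = (0.2124)(0.2273) - (-0.1961)(-0.1961) = 0.009831
V_1 = [(0.002941)(0.2273) - (-0.1961)(0.4545)]/D = 9.134 V
V_3 = [(0.2124)(0.4545) - (0.002941)(-0.1961)]/D = 9.88 V
I_R5 = (V_1 - V_3)/R5 = (9.134 - 9.88)/5.1 = -0.1462 A
|I_R5| = 0.1462 A

Final answer: |I_R5| = 0.1462 A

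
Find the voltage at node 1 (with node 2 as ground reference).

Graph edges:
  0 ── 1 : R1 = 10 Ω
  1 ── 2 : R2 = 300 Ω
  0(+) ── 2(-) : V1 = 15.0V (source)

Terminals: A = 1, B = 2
Nodal analysis, taking node 2 as the 0 V reference.
Source V1 fixes V_0 = 15 V.
KCL at each unknown node (sum of currents leaving = 0; resistances in Ω):
  Node 1: (V_1 - 15)/10 + (V_1 - 0)/300 = 0
Collecting terms: 0.1033 × V_1 = 1.5  =>  V_1 = 14.52 V
The requested potential is V_1 = 14.52 V.

Final answer: V_1 = 14.52 V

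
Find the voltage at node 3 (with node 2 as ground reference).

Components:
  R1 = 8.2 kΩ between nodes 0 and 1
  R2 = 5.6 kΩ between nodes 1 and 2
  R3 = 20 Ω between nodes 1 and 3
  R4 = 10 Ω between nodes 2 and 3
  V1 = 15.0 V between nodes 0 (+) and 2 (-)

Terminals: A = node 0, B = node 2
Nodal analysis, taking node 2 as the 0 V reference.
Source V1 fixes V_0 = 15 V.
KCL at each unknown node (sum of currents leaving = 0; resistances in Ω):
  Node 1: (V_1 - 15)/8200 + (V_1 - 0)/5600 + (V_1 - V_3)/20 = 0
  Node 3: (V_3 - V_1)/20 + (V_3 - 0)/10 = 0
Collecting terms (coefficients in siemens):
  0.0503·V_1 - 0.05·V_3 = 0.001829
  0.15·V_3 - 0.05·V_1 = 0
Determinant D = (0.0503)(0.15) - (-0.05)(-0.05) = 0.005045
V_1 = [(0.001829)(0.15) - (-0.05)(0)]/D = 0.05439 V
V_3 = [(0.0503)(0) - (0.001829)(-0.05)]/D = 0.01813 V
The requested potential is V_3 = 0.01813 V.

Final answer: V_3 = 0.01813 V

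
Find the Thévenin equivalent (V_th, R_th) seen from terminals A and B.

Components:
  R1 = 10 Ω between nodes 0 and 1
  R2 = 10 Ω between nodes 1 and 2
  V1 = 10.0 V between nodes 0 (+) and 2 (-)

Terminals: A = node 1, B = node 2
Step 1 — V_th is the open-circuit voltage V_A - V_B (nothing connected across the terminals).
Nodal analysis, taking node 2 as the 0 V reference.
Source V1 fixes V_0 = 10 V.
KCL at each unknown node (sum of currents leaving = 0; resistances in Ω):
  Node 1: (V_1 - 10)/10 + (V_1 - 0)/10 = 0
Collecting terms: 0.2 × V_1 = 1  =>  V_1 = 5 V
V_th = V_1 - V_2 = 5 - 0 = 5 V
Step 2 — R_th: zero the source — replace V1 by a short circuit (node 2 merges into node 0) — and find the resistance seen between A (node 1) and B (node 0).
Reduce the network between node 1 (A) and node 0 (B) by series/parallel combination:
  Rp1 = R1 ‖ R2 (parallel, both between nodes 0 and 1) = 1/(1/10 + 1/10) = 5 Ω
R_th = 5 Ω

Final answer: V_th = 5 V, R_th = 5 Ω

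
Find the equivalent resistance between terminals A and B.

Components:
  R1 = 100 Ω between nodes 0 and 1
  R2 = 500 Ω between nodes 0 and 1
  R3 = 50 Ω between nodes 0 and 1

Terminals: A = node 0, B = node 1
Reduce the network between node 0 (A) and node 1 (B) by series/parallel combination:
  Rp1 = R1 ‖ R2 ‖ R3 (parallel, all between nodes 0 and 1) = 1/(1/100 + 1/500 + 1/50) = 31.25 Ω
R_eq = 31.25 Ω

Final answer: 31.25 Ω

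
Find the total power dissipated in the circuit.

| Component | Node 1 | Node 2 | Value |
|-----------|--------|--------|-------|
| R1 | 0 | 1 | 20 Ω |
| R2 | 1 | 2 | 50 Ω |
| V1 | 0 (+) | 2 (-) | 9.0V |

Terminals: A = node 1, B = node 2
Nodal analysis, taking node 2 as the 0 V reference.
Source V1 fixes V_0 = 9 V.
KCL at each unknown node (sum of currents leaving = 0; resistances in Ω):
  Node 1: (V_1 - 9)/20 + (V_1 - 0)/50 = 0
Collecting terms: 0.07 × V_1 = 0.45  =>  V_1 = 6.429 V
Power in each resistor, P = (ΔV)²/R:
  P_R1 = (9 - 6.429)²/20 = 0.3306 W
  P_R2 = (6.429 - 0)²/50 = 0.8265 W
P_total = P_R1 + P_R2 = 1.157 W

Final answer: 1.157 W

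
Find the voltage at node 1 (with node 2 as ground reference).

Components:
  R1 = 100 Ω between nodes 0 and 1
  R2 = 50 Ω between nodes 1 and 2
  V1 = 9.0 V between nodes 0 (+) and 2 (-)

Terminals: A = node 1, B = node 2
Nodal analysis, taking node 2 as the 0 V reference.
Source V1 fixes V_0 = 9 V.
KCL at each unknown node (sum of currents leaving = 0; resistances in Ω):
  Node 1: (V_1 - 9)/100 + (V_1 - 0)/50 = 0
Collecting terms: 0.03 × V_1 = 0.09  =>  V_1 = 3 V
The requested potential is V_1 = 3 V.

Final answer: V_1 = 3 V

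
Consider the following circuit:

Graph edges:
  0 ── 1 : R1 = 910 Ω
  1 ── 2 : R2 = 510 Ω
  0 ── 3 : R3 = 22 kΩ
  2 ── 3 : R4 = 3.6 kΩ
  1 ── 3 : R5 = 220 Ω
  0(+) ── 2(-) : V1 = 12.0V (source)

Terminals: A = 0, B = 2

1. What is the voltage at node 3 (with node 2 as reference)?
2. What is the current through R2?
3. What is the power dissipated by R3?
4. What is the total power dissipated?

Nodal analysis, taking node 2 as the 0 V reference.
Source V1 fixes V_0 = 12 V.
KCL at each unknown node (sum of currents leaving = 0; resistances in Ω):
  Node 1: (V_1 - 12)/910 + (V_1 - 0)/510 + (V_1 - V_3)/220 = 0
  Node 3: (V_3 - 12)/22000 + (V_3 - 0)/3600 + (V_3 - V_1)/220 = 0
Collecting terms (coefficients in siemens):
  0.007605·V_1 - 0.004545·V_3 = 0.01319
  0.004869·V_3 - 0.004545·V_1 = 0.0005455
Determinant D = (0.007605)(0.004869) - (-0.004545)(-0.004545) = 0.00001637
V_1 = [(0.01319)(0.004869) - (-0.004545)(0.0005455)]/D = 4.074 V
V_3 = [(0.007605)(0.0005455) - (0.01319)(-0.004545)]/D = 3.916 V
Part 1:
  Read off the nodal solution: V_3 = 3.916 V
Part 2:
  I_R2 = (V_1 - V_2)/R2 = (4.074 - 0)/510 = 0.007989 A
  Magnitude: I_R2 = 0.007989 A
Part 3:
  I_R3 = (V_0 - V_3)/R3 = (12 - 3.916)/22000 = 0.0003675 A
  P_R3 = I_R3² × R3 = (0.0003675)² × 22000 = 0.002971 W
Part 4:
  Power in each resistor, P = (ΔV)²/R:
    P_R1 = (12 - 4.074)²/910 = 0.06903 W
    P_R2 = (4.074 - 0)²/510 = 0.03255 W
    P_R3 = (12 - 3.916)²/22000 = 0.002971 W
    P_R4 = (0 - 3.916)²/3600 = 0.00426 W
    P_R5 = (4.074 - 3.916)²/220 = 0.0001141 W
  P_total = P_R1 + P_R2 + P_R3 + P_R4 + P_R5 = 0.1089 W

Final answers:
1. V_3 = 3.916 V
2. I_R2 = 0.007989 A
3. P_R3 = 0.002971 W
4. P_total = 0.1089 W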